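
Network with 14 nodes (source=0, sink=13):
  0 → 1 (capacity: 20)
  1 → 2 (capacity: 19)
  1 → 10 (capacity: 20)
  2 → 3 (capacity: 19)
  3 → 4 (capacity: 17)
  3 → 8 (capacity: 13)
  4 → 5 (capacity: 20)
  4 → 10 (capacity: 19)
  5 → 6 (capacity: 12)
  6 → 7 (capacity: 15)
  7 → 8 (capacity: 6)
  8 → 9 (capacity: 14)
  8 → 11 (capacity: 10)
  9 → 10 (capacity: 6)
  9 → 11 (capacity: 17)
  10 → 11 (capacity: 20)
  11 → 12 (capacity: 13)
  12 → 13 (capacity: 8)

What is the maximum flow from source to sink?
Maximum flow = 8

Max flow: 8

Flow assignment:
  0 → 1: 8/20
  1 → 10: 8/20
  10 → 11: 8/20
  11 → 12: 8/13
  12 → 13: 8/8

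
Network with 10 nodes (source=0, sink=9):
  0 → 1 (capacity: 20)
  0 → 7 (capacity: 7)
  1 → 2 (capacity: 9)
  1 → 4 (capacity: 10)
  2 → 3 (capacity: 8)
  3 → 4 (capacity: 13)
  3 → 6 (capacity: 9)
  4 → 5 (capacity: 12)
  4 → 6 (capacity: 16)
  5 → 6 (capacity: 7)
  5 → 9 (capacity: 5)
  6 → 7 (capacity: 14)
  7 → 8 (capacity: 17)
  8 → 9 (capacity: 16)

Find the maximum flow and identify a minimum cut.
Max flow = 21, Min cut edges: (5,9), (8,9)

Maximum flow: 21
Minimum cut: (5,9), (8,9)
Partition: S = [0, 1, 2, 3, 4, 5, 6, 7, 8], T = [9]

Max-flow min-cut theorem verified: both equal 21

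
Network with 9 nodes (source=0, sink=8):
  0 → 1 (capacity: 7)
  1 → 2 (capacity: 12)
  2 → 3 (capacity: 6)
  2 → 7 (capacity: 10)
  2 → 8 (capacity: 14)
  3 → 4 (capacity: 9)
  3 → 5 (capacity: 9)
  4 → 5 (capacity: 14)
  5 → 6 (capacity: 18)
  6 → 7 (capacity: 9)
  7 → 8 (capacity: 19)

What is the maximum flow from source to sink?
Maximum flow = 7

Max flow: 7

Flow assignment:
  0 → 1: 7/7
  1 → 2: 7/12
  2 → 8: 7/14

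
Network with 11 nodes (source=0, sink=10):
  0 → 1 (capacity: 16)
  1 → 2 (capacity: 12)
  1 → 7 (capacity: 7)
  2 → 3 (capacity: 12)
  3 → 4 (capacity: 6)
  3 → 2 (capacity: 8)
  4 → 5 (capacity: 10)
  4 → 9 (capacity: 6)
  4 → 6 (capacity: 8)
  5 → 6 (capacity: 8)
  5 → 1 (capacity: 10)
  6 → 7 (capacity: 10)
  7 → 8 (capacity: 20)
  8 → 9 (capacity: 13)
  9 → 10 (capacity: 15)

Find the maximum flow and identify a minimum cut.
Max flow = 13, Min cut edges: (1,7), (3,4)

Maximum flow: 13
Minimum cut: (1,7), (3,4)
Partition: S = [0, 1, 2, 3], T = [4, 5, 6, 7, 8, 9, 10]

Max-flow min-cut theorem verified: both equal 13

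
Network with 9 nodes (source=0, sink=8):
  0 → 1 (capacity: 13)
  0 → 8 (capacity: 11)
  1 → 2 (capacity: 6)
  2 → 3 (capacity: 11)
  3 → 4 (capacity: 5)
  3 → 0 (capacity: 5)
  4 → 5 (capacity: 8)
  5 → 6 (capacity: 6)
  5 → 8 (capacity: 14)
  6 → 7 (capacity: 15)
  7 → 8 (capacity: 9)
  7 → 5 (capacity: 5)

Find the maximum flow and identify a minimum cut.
Max flow = 16, Min cut edges: (0,8), (3,4)

Maximum flow: 16
Minimum cut: (0,8), (3,4)
Partition: S = [0, 1, 2, 3], T = [4, 5, 6, 7, 8]

Max-flow min-cut theorem verified: both equal 16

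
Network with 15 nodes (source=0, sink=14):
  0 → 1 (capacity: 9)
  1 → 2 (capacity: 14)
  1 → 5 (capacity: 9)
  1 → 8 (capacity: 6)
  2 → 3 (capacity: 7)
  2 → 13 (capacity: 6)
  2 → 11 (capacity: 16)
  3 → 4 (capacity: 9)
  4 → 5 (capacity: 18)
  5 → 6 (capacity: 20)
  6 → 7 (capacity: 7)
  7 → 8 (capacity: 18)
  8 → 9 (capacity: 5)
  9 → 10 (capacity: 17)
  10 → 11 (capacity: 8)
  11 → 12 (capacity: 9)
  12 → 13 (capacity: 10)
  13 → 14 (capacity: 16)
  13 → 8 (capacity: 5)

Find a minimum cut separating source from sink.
Min cut value = 9, edges: (0,1)

Min cut value: 9
Partition: S = [0], T = [1, 2, 3, 4, 5, 6, 7, 8, 9, 10, 11, 12, 13, 14]
Cut edges: (0,1)

By max-flow min-cut theorem, max flow = min cut = 9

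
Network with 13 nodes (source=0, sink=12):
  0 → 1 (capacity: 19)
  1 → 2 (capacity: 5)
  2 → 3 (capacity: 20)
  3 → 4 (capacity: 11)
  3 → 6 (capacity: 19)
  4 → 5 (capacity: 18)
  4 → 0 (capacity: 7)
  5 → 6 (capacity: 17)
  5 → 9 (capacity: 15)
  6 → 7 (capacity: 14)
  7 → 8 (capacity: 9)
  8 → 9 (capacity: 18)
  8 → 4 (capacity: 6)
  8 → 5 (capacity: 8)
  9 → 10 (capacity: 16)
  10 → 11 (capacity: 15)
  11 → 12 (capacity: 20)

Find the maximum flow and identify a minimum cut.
Max flow = 5, Min cut edges: (1,2)

Maximum flow: 5
Minimum cut: (1,2)
Partition: S = [0, 1], T = [2, 3, 4, 5, 6, 7, 8, 9, 10, 11, 12]

Max-flow min-cut theorem verified: both equal 5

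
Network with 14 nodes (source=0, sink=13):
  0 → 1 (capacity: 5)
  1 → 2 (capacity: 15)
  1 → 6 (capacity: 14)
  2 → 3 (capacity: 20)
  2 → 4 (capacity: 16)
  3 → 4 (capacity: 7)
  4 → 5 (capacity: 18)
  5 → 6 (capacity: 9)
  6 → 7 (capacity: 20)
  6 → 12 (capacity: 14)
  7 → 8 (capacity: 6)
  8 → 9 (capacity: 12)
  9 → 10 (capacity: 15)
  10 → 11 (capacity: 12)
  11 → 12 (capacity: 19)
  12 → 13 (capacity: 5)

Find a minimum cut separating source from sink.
Min cut value = 5, edges: (12,13)

Min cut value: 5
Partition: S = [0, 1, 2, 3, 4, 5, 6, 7, 8, 9, 10, 11, 12], T = [13]
Cut edges: (12,13)

By max-flow min-cut theorem, max flow = min cut = 5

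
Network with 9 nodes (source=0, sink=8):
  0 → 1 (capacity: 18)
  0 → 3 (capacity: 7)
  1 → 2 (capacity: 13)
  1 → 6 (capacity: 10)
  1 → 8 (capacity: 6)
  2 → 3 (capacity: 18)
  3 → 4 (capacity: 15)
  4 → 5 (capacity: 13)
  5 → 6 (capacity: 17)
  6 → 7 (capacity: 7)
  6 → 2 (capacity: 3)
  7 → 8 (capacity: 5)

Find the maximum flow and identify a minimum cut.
Max flow = 11, Min cut edges: (1,8), (7,8)

Maximum flow: 11
Minimum cut: (1,8), (7,8)
Partition: S = [0, 1, 2, 3, 4, 5, 6, 7], T = [8]

Max-flow min-cut theorem verified: both equal 11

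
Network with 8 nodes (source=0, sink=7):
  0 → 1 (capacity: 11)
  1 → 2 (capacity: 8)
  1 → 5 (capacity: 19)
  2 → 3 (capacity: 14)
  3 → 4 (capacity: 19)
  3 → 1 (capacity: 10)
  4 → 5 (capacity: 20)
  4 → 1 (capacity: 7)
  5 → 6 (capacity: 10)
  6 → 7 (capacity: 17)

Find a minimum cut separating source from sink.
Min cut value = 10, edges: (5,6)

Min cut value: 10
Partition: S = [0, 1, 2, 3, 4, 5], T = [6, 7]
Cut edges: (5,6)

By max-flow min-cut theorem, max flow = min cut = 10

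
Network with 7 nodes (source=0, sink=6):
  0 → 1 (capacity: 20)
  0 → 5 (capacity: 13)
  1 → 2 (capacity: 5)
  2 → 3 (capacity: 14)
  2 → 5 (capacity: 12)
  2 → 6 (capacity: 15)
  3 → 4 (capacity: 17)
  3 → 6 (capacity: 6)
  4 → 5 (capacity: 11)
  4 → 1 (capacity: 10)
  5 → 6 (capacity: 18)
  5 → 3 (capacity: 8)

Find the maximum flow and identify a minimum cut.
Max flow = 18, Min cut edges: (0,5), (1,2)

Maximum flow: 18
Minimum cut: (0,5), (1,2)
Partition: S = [0, 1], T = [2, 3, 4, 5, 6]

Max-flow min-cut theorem verified: both equal 18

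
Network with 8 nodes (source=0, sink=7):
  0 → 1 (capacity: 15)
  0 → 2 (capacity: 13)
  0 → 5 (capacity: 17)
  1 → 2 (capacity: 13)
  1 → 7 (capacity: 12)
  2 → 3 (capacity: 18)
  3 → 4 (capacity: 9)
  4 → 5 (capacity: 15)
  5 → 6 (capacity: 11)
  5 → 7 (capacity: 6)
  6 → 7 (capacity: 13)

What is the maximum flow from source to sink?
Maximum flow = 29

Max flow: 29

Flow assignment:
  0 → 1: 12/15
  0 → 2: 9/13
  0 → 5: 8/17
  1 → 7: 12/12
  2 → 3: 9/18
  3 → 4: 9/9
  4 → 5: 9/15
  5 → 6: 11/11
  5 → 7: 6/6
  6 → 7: 11/13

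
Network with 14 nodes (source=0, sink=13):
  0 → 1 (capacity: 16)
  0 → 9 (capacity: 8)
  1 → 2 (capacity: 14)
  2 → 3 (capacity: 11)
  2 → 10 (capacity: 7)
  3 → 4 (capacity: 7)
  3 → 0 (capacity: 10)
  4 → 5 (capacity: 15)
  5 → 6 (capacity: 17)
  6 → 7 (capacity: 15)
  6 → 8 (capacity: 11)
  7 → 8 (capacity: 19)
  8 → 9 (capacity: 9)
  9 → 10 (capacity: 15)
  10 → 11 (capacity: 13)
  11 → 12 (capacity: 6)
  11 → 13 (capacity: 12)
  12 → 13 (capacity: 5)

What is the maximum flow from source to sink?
Maximum flow = 13

Max flow: 13

Flow assignment:
  0 → 1: 14/16
  1 → 2: 14/14
  2 → 3: 7/11
  2 → 10: 7/7
  3 → 4: 6/7
  3 → 0: 1/10
  4 → 5: 6/15
  5 → 6: 6/17
  6 → 8: 6/11
  8 → 9: 6/9
  9 → 10: 6/15
  10 → 11: 13/13
  11 → 12: 1/6
  11 → 13: 12/12
  12 → 13: 1/5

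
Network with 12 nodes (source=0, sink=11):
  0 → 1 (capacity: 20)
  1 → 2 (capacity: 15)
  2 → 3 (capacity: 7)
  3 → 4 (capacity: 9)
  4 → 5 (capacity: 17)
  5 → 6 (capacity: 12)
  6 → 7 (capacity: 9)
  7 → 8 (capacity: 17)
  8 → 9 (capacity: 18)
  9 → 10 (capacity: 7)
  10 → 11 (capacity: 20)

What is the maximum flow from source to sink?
Maximum flow = 7

Max flow: 7

Flow assignment:
  0 → 1: 7/20
  1 → 2: 7/15
  2 → 3: 7/7
  3 → 4: 7/9
  4 → 5: 7/17
  5 → 6: 7/12
  6 → 7: 7/9
  7 → 8: 7/17
  8 → 9: 7/18
  9 → 10: 7/7
  10 → 11: 7/20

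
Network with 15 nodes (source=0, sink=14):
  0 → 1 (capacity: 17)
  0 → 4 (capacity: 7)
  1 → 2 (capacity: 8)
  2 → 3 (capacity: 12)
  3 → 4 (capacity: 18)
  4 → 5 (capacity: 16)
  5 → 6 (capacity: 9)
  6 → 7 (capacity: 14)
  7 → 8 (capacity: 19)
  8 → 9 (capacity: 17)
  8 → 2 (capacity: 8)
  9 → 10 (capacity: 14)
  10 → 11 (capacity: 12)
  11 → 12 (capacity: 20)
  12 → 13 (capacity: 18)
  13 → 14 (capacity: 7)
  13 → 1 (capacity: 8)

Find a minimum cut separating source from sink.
Min cut value = 7, edges: (13,14)

Min cut value: 7
Partition: S = [0, 1, 2, 3, 4, 5, 6, 7, 8, 9, 10, 11, 12, 13], T = [14]
Cut edges: (13,14)

By max-flow min-cut theorem, max flow = min cut = 7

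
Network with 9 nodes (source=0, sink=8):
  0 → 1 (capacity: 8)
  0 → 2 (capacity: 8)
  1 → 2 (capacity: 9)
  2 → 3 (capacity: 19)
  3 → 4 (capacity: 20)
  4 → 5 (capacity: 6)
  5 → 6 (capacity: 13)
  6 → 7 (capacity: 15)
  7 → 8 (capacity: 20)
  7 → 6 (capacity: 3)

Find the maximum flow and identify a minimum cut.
Max flow = 6, Min cut edges: (4,5)

Maximum flow: 6
Minimum cut: (4,5)
Partition: S = [0, 1, 2, 3, 4], T = [5, 6, 7, 8]

Max-flow min-cut theorem verified: both equal 6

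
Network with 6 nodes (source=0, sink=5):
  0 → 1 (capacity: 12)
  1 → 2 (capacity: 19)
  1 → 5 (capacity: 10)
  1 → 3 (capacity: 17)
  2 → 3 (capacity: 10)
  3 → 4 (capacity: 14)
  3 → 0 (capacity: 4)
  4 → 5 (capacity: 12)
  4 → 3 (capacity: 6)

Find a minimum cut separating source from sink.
Min cut value = 12, edges: (0,1)

Min cut value: 12
Partition: S = [0], T = [1, 2, 3, 4, 5]
Cut edges: (0,1)

By max-flow min-cut theorem, max flow = min cut = 12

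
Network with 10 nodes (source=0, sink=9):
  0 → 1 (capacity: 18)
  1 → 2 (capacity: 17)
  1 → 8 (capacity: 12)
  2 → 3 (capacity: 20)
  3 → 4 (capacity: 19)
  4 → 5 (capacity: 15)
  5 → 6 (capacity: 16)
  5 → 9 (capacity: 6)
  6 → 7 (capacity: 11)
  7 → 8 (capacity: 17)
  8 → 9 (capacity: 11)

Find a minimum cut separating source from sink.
Min cut value = 17, edges: (5,9), (8,9)

Min cut value: 17
Partition: S = [0, 1, 2, 3, 4, 5, 6, 7, 8], T = [9]
Cut edges: (5,9), (8,9)

By max-flow min-cut theorem, max flow = min cut = 17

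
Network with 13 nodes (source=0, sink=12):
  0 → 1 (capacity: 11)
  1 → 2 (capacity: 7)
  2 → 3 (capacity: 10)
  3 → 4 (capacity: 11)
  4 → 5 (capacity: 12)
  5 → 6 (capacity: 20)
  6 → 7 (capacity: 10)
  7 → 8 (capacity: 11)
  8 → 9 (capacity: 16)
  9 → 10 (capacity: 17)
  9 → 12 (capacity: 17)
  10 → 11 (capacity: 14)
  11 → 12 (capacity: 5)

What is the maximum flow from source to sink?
Maximum flow = 7

Max flow: 7

Flow assignment:
  0 → 1: 7/11
  1 → 2: 7/7
  2 → 3: 7/10
  3 → 4: 7/11
  4 → 5: 7/12
  5 → 6: 7/20
  6 → 7: 7/10
  7 → 8: 7/11
  8 → 9: 7/16
  9 → 12: 7/17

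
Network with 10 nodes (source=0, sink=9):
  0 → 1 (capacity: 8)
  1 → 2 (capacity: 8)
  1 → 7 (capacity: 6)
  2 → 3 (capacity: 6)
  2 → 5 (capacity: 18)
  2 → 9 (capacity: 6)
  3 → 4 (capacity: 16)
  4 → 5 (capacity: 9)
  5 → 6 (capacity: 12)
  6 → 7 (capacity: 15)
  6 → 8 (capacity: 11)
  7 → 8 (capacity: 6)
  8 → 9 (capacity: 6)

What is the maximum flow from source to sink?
Maximum flow = 8

Max flow: 8

Flow assignment:
  0 → 1: 8/8
  1 → 2: 6/8
  1 → 7: 2/6
  2 → 9: 6/6
  7 → 8: 2/6
  8 → 9: 2/6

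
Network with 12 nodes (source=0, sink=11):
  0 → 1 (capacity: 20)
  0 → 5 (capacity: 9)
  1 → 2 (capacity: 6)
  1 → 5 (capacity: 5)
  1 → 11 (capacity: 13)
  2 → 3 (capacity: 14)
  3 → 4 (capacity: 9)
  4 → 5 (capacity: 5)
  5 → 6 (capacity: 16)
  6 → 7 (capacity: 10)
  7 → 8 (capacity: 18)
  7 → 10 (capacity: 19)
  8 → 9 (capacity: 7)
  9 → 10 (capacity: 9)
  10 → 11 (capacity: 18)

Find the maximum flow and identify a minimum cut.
Max flow = 23, Min cut edges: (1,11), (6,7)

Maximum flow: 23
Minimum cut: (1,11), (6,7)
Partition: S = [0, 1, 2, 3, 4, 5, 6], T = [7, 8, 9, 10, 11]

Max-flow min-cut theorem verified: both equal 23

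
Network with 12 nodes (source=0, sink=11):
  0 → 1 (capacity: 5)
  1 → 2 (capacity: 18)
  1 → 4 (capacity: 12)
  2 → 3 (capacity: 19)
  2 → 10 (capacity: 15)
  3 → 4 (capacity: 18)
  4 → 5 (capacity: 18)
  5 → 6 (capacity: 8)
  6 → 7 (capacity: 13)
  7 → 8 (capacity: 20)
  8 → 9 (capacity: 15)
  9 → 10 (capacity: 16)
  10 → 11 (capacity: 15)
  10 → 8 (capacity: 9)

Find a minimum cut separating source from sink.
Min cut value = 5, edges: (0,1)

Min cut value: 5
Partition: S = [0], T = [1, 2, 3, 4, 5, 6, 7, 8, 9, 10, 11]
Cut edges: (0,1)

By max-flow min-cut theorem, max flow = min cut = 5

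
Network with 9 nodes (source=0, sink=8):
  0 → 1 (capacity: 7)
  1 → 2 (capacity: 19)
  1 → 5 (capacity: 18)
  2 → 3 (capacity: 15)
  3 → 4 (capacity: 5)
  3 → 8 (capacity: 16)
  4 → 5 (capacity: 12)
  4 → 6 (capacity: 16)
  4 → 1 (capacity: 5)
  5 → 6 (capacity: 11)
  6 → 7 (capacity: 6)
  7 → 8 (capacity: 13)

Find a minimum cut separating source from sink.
Min cut value = 7, edges: (0,1)

Min cut value: 7
Partition: S = [0], T = [1, 2, 3, 4, 5, 6, 7, 8]
Cut edges: (0,1)

By max-flow min-cut theorem, max flow = min cut = 7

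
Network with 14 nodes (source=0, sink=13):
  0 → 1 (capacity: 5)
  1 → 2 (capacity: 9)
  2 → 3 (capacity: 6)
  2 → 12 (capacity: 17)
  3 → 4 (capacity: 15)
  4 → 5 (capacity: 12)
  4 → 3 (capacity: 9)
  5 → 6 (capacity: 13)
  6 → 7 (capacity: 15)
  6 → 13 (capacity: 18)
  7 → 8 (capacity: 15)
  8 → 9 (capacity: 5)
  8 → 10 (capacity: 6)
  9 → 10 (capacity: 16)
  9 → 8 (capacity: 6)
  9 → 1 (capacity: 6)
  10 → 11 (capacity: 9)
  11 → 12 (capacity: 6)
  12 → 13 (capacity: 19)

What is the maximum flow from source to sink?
Maximum flow = 5

Max flow: 5

Flow assignment:
  0 → 1: 5/5
  1 → 2: 5/9
  2 → 12: 5/17
  12 → 13: 5/19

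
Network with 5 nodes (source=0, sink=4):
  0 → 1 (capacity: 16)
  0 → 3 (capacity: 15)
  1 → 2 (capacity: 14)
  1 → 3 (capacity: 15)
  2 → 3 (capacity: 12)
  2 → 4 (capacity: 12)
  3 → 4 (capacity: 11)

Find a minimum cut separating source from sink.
Min cut value = 23, edges: (2,4), (3,4)

Min cut value: 23
Partition: S = [0, 1, 2, 3], T = [4]
Cut edges: (2,4), (3,4)

By max-flow min-cut theorem, max flow = min cut = 23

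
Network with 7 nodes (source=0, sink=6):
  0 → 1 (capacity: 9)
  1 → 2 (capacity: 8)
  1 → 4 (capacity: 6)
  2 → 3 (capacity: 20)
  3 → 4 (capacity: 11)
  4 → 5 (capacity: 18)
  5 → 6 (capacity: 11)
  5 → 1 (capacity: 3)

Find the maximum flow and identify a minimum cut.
Max flow = 9, Min cut edges: (0,1)

Maximum flow: 9
Minimum cut: (0,1)
Partition: S = [0], T = [1, 2, 3, 4, 5, 6]

Max-flow min-cut theorem verified: both equal 9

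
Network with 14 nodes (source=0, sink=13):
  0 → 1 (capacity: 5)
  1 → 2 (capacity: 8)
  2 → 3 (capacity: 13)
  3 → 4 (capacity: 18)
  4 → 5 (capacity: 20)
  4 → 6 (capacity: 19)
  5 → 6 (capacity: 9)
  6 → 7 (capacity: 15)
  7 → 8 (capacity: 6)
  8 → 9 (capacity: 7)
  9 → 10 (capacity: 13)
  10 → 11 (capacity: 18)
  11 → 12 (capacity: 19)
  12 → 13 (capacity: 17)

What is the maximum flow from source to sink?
Maximum flow = 5

Max flow: 5

Flow assignment:
  0 → 1: 5/5
  1 → 2: 5/8
  2 → 3: 5/13
  3 → 4: 5/18
  4 → 6: 5/19
  6 → 7: 5/15
  7 → 8: 5/6
  8 → 9: 5/7
  9 → 10: 5/13
  10 → 11: 5/18
  11 → 12: 5/19
  12 → 13: 5/17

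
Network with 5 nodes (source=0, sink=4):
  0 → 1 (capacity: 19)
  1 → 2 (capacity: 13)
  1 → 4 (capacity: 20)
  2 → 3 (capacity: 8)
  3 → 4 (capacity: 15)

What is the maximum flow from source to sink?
Maximum flow = 19

Max flow: 19

Flow assignment:
  0 → 1: 19/19
  1 → 4: 19/20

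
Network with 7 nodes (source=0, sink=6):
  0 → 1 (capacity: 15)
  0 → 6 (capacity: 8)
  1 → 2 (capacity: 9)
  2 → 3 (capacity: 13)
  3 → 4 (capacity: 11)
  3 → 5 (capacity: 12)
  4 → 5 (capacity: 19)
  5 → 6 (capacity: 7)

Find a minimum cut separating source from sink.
Min cut value = 15, edges: (0,6), (5,6)

Min cut value: 15
Partition: S = [0, 1, 2, 3, 4, 5], T = [6]
Cut edges: (0,6), (5,6)

By max-flow min-cut theorem, max flow = min cut = 15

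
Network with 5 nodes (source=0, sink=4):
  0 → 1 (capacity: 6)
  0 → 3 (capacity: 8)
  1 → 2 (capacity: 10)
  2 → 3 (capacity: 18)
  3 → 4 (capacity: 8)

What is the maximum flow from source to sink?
Maximum flow = 8

Max flow: 8

Flow assignment:
  0 → 1: 6/6
  0 → 3: 2/8
  1 → 2: 6/10
  2 → 3: 6/18
  3 → 4: 8/8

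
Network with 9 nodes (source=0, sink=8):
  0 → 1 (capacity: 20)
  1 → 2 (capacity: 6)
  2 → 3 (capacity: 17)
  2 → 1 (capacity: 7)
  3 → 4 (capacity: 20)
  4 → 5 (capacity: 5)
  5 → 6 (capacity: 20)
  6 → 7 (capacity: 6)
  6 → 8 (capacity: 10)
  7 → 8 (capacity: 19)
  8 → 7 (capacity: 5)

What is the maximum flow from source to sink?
Maximum flow = 5

Max flow: 5

Flow assignment:
  0 → 1: 5/20
  1 → 2: 5/6
  2 → 3: 5/17
  3 → 4: 5/20
  4 → 5: 5/5
  5 → 6: 5/20
  6 → 8: 5/10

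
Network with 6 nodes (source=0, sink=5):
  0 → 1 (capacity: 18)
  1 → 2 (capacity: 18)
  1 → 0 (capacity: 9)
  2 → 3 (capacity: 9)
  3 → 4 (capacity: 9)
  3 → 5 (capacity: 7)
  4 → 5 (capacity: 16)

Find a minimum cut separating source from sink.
Min cut value = 9, edges: (2,3)

Min cut value: 9
Partition: S = [0, 1, 2], T = [3, 4, 5]
Cut edges: (2,3)

By max-flow min-cut theorem, max flow = min cut = 9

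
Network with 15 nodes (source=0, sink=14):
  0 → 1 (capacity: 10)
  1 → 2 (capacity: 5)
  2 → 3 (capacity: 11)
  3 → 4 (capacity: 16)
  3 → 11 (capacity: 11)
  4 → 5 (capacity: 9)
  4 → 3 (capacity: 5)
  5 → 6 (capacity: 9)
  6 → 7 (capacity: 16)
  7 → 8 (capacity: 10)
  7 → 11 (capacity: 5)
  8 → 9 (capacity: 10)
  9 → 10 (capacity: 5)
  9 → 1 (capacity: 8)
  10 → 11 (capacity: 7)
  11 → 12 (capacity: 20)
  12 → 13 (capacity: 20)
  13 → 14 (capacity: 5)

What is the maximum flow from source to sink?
Maximum flow = 5

Max flow: 5

Flow assignment:
  0 → 1: 5/10
  1 → 2: 5/5
  2 → 3: 5/11
  3 → 11: 5/11
  11 → 12: 5/20
  12 → 13: 5/20
  13 → 14: 5/5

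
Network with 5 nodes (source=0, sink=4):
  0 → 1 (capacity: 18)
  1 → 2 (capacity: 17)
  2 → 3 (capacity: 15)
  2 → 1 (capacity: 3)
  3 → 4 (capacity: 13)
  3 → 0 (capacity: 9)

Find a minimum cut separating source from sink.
Min cut value = 13, edges: (3,4)

Min cut value: 13
Partition: S = [0, 1, 2, 3], T = [4]
Cut edges: (3,4)

By max-flow min-cut theorem, max flow = min cut = 13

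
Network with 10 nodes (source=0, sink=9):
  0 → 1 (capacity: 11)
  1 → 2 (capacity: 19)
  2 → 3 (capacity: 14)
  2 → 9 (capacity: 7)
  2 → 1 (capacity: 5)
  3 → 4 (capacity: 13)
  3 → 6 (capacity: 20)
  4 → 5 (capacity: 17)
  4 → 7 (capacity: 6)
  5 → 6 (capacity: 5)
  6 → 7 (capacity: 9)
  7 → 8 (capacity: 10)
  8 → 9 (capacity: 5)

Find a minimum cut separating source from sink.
Min cut value = 11, edges: (0,1)

Min cut value: 11
Partition: S = [0], T = [1, 2, 3, 4, 5, 6, 7, 8, 9]
Cut edges: (0,1)

By max-flow min-cut theorem, max flow = min cut = 11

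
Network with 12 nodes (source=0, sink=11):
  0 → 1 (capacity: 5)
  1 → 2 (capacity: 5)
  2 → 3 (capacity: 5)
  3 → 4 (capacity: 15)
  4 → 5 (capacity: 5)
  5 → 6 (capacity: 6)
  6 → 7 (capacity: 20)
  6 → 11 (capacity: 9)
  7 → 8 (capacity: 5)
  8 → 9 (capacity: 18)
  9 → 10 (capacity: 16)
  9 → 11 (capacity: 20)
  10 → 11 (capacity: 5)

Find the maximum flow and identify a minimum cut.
Max flow = 5, Min cut edges: (4,5)

Maximum flow: 5
Minimum cut: (4,5)
Partition: S = [0, 1, 2, 3, 4], T = [5, 6, 7, 8, 9, 10, 11]

Max-flow min-cut theorem verified: both equal 5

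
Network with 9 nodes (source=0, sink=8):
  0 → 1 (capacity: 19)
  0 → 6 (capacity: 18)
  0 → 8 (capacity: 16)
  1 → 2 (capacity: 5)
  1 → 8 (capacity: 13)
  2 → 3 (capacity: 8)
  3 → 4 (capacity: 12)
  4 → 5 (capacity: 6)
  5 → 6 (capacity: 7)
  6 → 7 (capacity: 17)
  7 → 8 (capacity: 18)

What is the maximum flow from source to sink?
Maximum flow = 46

Max flow: 46

Flow assignment:
  0 → 1: 13/19
  0 → 6: 17/18
  0 → 8: 16/16
  1 → 8: 13/13
  6 → 7: 17/17
  7 → 8: 17/18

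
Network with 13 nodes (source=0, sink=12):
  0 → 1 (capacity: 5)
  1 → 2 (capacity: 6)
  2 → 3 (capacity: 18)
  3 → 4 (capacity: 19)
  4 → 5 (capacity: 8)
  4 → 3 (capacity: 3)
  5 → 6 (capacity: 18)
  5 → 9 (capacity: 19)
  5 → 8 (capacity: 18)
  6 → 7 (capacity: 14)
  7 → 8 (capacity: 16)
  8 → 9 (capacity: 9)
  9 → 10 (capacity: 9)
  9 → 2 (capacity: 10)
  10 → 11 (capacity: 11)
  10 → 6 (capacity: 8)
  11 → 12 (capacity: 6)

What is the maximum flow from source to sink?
Maximum flow = 5

Max flow: 5

Flow assignment:
  0 → 1: 5/5
  1 → 2: 5/6
  2 → 3: 5/18
  3 → 4: 5/19
  4 → 5: 5/8
  5 → 9: 5/19
  9 → 10: 5/9
  10 → 11: 5/11
  11 → 12: 5/6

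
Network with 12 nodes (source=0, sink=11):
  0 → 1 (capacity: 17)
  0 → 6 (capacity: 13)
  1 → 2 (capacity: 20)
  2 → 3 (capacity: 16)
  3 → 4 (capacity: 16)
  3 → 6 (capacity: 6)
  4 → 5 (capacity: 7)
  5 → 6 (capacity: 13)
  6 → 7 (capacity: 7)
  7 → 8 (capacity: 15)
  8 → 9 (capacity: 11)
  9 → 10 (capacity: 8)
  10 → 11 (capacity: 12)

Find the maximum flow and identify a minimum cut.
Max flow = 7, Min cut edges: (6,7)

Maximum flow: 7
Minimum cut: (6,7)
Partition: S = [0, 1, 2, 3, 4, 5, 6], T = [7, 8, 9, 10, 11]

Max-flow min-cut theorem verified: both equal 7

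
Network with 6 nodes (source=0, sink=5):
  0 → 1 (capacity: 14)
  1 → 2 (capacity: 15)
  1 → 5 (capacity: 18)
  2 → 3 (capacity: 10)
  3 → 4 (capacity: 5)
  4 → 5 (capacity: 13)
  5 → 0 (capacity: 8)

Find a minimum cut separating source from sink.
Min cut value = 14, edges: (0,1)

Min cut value: 14
Partition: S = [0], T = [1, 2, 3, 4, 5]
Cut edges: (0,1)

By max-flow min-cut theorem, max flow = min cut = 14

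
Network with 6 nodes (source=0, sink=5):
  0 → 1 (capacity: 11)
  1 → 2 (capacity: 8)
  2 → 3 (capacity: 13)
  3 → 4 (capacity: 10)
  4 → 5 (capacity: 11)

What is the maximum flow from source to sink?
Maximum flow = 8

Max flow: 8

Flow assignment:
  0 → 1: 8/11
  1 → 2: 8/8
  2 → 3: 8/13
  3 → 4: 8/10
  4 → 5: 8/11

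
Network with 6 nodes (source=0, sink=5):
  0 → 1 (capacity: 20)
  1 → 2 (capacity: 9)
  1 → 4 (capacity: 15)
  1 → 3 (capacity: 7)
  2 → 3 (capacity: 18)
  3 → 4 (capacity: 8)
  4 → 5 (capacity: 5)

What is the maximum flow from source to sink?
Maximum flow = 5

Max flow: 5

Flow assignment:
  0 → 1: 5/20
  1 → 4: 5/15
  4 → 5: 5/5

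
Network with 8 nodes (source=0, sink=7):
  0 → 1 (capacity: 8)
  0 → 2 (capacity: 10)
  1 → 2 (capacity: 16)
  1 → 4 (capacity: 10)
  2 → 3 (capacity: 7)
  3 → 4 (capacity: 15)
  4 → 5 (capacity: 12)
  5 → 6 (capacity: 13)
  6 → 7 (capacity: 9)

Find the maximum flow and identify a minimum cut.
Max flow = 9, Min cut edges: (6,7)

Maximum flow: 9
Minimum cut: (6,7)
Partition: S = [0, 1, 2, 3, 4, 5, 6], T = [7]

Max-flow min-cut theorem verified: both equal 9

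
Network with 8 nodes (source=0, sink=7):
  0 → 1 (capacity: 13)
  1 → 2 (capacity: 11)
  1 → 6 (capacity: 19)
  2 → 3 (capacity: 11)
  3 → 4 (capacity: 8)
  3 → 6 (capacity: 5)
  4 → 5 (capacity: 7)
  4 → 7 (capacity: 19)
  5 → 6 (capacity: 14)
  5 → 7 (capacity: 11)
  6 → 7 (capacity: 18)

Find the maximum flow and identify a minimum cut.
Max flow = 13, Min cut edges: (0,1)

Maximum flow: 13
Minimum cut: (0,1)
Partition: S = [0], T = [1, 2, 3, 4, 5, 6, 7]

Max-flow min-cut theorem verified: both equal 13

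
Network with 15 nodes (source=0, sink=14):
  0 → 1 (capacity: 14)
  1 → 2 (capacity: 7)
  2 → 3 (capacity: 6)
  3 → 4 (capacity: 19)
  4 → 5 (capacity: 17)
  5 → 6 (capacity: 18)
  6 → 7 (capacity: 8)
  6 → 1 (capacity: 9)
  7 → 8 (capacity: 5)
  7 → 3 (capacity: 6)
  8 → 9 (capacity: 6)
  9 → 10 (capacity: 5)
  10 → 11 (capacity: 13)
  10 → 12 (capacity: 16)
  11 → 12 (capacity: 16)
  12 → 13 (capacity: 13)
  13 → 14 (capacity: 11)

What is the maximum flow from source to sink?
Maximum flow = 5

Max flow: 5

Flow assignment:
  0 → 1: 5/14
  1 → 2: 6/7
  2 → 3: 6/6
  3 → 4: 6/19
  4 → 5: 6/17
  5 → 6: 6/18
  6 → 7: 5/8
  6 → 1: 1/9
  7 → 8: 5/5
  8 → 9: 5/6
  9 → 10: 5/5
  10 → 12: 5/16
  12 → 13: 5/13
  13 → 14: 5/11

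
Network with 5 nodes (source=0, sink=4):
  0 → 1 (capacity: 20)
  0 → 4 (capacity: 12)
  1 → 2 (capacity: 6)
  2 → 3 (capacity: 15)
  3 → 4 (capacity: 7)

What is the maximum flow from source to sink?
Maximum flow = 18

Max flow: 18

Flow assignment:
  0 → 1: 6/20
  0 → 4: 12/12
  1 → 2: 6/6
  2 → 3: 6/15
  3 → 4: 6/7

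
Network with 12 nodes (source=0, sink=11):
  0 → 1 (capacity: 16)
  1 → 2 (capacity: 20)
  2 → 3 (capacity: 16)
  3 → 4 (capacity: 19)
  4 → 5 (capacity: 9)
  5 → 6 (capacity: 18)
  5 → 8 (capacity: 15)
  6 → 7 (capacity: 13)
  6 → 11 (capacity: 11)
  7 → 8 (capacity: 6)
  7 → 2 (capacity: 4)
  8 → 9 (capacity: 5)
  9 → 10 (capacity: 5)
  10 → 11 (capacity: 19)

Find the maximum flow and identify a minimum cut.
Max flow = 9, Min cut edges: (4,5)

Maximum flow: 9
Minimum cut: (4,5)
Partition: S = [0, 1, 2, 3, 4], T = [5, 6, 7, 8, 9, 10, 11]

Max-flow min-cut theorem verified: both equal 9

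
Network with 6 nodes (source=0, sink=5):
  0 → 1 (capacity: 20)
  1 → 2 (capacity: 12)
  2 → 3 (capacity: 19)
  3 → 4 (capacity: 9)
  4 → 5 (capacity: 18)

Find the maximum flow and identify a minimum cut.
Max flow = 9, Min cut edges: (3,4)

Maximum flow: 9
Minimum cut: (3,4)
Partition: S = [0, 1, 2, 3], T = [4, 5]

Max-flow min-cut theorem verified: both equal 9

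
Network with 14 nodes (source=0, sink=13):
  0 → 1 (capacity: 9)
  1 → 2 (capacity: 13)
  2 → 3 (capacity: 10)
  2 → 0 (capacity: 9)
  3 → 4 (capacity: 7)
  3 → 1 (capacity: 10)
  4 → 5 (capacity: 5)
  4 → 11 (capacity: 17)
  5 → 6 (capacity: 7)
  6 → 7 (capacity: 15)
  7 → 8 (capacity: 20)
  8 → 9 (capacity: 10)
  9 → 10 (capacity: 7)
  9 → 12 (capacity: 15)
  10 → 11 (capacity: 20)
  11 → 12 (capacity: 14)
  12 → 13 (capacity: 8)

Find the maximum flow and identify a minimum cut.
Max flow = 7, Min cut edges: (3,4)

Maximum flow: 7
Minimum cut: (3,4)
Partition: S = [0, 1, 2, 3], T = [4, 5, 6, 7, 8, 9, 10, 11, 12, 13]

Max-flow min-cut theorem verified: both equal 7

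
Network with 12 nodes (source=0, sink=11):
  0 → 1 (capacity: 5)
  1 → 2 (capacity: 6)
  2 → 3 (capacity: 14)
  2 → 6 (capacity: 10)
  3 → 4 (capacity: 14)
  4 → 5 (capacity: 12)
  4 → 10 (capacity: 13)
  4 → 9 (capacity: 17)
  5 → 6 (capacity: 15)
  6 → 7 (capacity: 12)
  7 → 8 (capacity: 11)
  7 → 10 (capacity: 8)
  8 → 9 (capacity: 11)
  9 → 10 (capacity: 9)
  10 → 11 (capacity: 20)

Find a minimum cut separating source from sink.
Min cut value = 5, edges: (0,1)

Min cut value: 5
Partition: S = [0], T = [1, 2, 3, 4, 5, 6, 7, 8, 9, 10, 11]
Cut edges: (0,1)

By max-flow min-cut theorem, max flow = min cut = 5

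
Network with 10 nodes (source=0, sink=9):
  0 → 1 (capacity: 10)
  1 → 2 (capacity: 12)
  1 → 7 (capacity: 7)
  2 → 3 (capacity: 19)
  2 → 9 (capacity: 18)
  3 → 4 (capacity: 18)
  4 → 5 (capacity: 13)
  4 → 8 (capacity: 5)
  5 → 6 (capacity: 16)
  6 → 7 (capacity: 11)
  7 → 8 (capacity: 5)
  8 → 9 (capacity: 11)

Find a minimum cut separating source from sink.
Min cut value = 10, edges: (0,1)

Min cut value: 10
Partition: S = [0], T = [1, 2, 3, 4, 5, 6, 7, 8, 9]
Cut edges: (0,1)

By max-flow min-cut theorem, max flow = min cut = 10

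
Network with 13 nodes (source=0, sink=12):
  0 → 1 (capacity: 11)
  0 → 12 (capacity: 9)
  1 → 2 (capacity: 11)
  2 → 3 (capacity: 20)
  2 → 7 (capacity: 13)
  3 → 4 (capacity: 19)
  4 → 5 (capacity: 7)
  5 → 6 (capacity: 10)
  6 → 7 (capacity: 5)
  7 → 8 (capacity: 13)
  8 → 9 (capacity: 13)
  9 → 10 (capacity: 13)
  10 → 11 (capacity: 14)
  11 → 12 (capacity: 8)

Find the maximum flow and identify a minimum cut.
Max flow = 17, Min cut edges: (0,12), (11,12)

Maximum flow: 17
Minimum cut: (0,12), (11,12)
Partition: S = [0, 1, 2, 3, 4, 5, 6, 7, 8, 9, 10, 11], T = [12]

Max-flow min-cut theorem verified: both equal 17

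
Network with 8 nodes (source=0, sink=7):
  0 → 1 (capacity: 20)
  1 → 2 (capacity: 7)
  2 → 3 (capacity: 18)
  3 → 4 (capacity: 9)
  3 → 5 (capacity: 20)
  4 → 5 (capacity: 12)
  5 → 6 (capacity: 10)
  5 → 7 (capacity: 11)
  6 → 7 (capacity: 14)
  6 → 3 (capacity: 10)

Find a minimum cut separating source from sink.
Min cut value = 7, edges: (1,2)

Min cut value: 7
Partition: S = [0, 1], T = [2, 3, 4, 5, 6, 7]
Cut edges: (1,2)

By max-flow min-cut theorem, max flow = min cut = 7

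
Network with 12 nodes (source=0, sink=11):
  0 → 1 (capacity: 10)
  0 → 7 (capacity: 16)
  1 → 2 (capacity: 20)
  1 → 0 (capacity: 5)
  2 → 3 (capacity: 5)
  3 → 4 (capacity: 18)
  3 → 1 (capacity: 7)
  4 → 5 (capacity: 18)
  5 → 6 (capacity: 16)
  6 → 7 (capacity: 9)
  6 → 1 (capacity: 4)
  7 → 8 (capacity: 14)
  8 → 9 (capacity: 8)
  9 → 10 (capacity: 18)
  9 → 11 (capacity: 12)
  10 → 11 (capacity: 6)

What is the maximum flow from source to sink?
Maximum flow = 8

Max flow: 8

Flow assignment:
  0 → 1: 5/10
  0 → 7: 3/16
  1 → 2: 5/20
  2 → 3: 5/5
  3 → 4: 5/18
  4 → 5: 5/18
  5 → 6: 5/16
  6 → 7: 5/9
  7 → 8: 8/14
  8 → 9: 8/8
  9 → 11: 8/12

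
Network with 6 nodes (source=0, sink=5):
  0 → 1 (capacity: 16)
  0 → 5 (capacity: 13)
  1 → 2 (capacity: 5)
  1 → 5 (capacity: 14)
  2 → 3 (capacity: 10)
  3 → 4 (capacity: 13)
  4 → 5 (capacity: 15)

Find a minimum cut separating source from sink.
Min cut value = 29, edges: (0,1), (0,5)

Min cut value: 29
Partition: S = [0], T = [1, 2, 3, 4, 5]
Cut edges: (0,1), (0,5)

By max-flow min-cut theorem, max flow = min cut = 29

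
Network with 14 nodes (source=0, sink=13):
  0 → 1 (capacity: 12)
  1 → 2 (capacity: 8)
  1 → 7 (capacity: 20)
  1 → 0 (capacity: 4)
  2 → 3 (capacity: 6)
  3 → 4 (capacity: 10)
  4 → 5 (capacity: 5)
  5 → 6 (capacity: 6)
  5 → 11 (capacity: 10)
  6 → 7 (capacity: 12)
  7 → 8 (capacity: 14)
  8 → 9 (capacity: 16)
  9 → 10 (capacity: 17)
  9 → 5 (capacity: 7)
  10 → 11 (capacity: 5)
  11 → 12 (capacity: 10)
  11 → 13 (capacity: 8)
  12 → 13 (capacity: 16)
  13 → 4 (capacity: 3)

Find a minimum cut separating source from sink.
Min cut value = 12, edges: (0,1)

Min cut value: 12
Partition: S = [0], T = [1, 2, 3, 4, 5, 6, 7, 8, 9, 10, 11, 12, 13]
Cut edges: (0,1)

By max-flow min-cut theorem, max flow = min cut = 12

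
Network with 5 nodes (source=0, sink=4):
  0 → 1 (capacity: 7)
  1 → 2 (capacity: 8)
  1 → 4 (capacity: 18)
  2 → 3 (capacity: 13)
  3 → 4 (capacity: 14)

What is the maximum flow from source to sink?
Maximum flow = 7

Max flow: 7

Flow assignment:
  0 → 1: 7/7
  1 → 4: 7/18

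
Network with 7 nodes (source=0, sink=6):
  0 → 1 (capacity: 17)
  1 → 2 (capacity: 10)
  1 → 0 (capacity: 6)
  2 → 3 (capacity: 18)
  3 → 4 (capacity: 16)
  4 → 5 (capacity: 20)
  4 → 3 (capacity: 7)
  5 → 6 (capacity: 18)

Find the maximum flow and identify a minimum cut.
Max flow = 10, Min cut edges: (1,2)

Maximum flow: 10
Minimum cut: (1,2)
Partition: S = [0, 1], T = [2, 3, 4, 5, 6]

Max-flow min-cut theorem verified: both equal 10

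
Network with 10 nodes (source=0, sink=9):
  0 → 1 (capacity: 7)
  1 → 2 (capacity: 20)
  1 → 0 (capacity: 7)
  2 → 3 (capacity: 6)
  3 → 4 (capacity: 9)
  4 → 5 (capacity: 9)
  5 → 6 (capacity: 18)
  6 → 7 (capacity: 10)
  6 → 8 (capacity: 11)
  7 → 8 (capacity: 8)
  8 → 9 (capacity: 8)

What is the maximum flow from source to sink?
Maximum flow = 6

Max flow: 6

Flow assignment:
  0 → 1: 6/7
  1 → 2: 6/20
  2 → 3: 6/6
  3 → 4: 6/9
  4 → 5: 6/9
  5 → 6: 6/18
  6 → 8: 6/11
  8 → 9: 6/8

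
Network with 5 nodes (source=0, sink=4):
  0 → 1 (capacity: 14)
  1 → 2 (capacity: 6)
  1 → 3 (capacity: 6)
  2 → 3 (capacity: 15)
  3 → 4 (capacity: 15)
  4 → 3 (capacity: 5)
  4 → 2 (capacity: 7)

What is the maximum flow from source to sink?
Maximum flow = 12

Max flow: 12

Flow assignment:
  0 → 1: 12/14
  1 → 2: 6/6
  1 → 3: 6/6
  2 → 3: 6/15
  3 → 4: 12/15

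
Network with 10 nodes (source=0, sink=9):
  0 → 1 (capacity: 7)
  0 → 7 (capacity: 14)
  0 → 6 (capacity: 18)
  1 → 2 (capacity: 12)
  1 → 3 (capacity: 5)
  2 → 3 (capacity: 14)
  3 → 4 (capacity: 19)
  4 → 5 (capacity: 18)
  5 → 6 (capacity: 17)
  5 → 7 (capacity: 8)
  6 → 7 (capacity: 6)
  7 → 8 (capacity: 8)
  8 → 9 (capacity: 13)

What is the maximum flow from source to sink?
Maximum flow = 8

Max flow: 8

Flow assignment:
  0 → 1: 7/7
  0 → 6: 1/18
  1 → 2: 2/12
  1 → 3: 5/5
  2 → 3: 2/14
  3 → 4: 7/19
  4 → 5: 7/18
  5 → 7: 7/8
  6 → 7: 1/6
  7 → 8: 8/8
  8 → 9: 8/13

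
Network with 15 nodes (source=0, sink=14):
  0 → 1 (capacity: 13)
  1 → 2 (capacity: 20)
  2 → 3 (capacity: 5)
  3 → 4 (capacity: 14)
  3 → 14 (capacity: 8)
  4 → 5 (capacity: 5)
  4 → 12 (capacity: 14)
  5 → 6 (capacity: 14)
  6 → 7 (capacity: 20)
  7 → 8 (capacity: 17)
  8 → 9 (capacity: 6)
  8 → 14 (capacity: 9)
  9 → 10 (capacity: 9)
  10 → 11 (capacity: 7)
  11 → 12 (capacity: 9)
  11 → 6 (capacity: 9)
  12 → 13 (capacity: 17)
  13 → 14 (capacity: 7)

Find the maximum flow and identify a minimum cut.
Max flow = 5, Min cut edges: (2,3)

Maximum flow: 5
Minimum cut: (2,3)
Partition: S = [0, 1, 2], T = [3, 4, 5, 6, 7, 8, 9, 10, 11, 12, 13, 14]

Max-flow min-cut theorem verified: both equal 5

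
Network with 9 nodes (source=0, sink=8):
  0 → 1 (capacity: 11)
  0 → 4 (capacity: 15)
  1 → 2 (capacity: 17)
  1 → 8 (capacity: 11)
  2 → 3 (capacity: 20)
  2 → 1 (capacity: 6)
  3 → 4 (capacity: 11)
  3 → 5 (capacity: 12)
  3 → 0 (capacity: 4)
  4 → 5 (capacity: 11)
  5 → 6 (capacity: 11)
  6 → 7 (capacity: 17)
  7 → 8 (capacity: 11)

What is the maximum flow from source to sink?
Maximum flow = 22

Max flow: 22

Flow assignment:
  0 → 1: 11/11
  0 → 4: 11/15
  1 → 8: 11/11
  4 → 5: 11/11
  5 → 6: 11/11
  6 → 7: 11/17
  7 → 8: 11/11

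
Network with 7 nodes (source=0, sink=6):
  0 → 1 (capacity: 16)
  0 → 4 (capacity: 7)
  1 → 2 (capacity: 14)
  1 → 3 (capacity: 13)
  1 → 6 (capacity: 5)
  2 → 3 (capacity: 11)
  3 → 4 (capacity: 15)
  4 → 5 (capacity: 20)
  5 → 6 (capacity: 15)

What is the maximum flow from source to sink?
Maximum flow = 20

Max flow: 20

Flow assignment:
  0 → 1: 16/16
  0 → 4: 4/7
  1 → 3: 11/13
  1 → 6: 5/5
  3 → 4: 11/15
  4 → 5: 15/20
  5 → 6: 15/15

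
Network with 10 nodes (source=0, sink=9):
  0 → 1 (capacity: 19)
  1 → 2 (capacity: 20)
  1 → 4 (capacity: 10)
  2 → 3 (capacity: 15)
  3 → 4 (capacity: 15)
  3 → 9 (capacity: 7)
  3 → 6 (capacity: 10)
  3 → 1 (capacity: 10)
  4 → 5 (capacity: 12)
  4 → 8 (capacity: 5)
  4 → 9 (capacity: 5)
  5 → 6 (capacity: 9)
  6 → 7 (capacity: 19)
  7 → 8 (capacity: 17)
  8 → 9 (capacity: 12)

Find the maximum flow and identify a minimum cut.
Max flow = 19, Min cut edges: (0,1)

Maximum flow: 19
Minimum cut: (0,1)
Partition: S = [0], T = [1, 2, 3, 4, 5, 6, 7, 8, 9]

Max-flow min-cut theorem verified: both equal 19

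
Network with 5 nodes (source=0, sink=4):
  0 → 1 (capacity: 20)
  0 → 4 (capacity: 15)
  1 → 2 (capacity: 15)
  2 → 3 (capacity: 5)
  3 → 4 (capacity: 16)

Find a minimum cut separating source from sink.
Min cut value = 20, edges: (0,4), (2,3)

Min cut value: 20
Partition: S = [0, 1, 2], T = [3, 4]
Cut edges: (0,4), (2,3)

By max-flow min-cut theorem, max flow = min cut = 20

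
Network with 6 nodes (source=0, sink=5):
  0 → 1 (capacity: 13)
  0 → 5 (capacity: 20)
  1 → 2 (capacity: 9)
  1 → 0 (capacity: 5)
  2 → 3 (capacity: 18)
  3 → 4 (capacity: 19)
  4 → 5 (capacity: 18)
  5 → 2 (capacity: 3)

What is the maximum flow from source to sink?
Maximum flow = 29

Max flow: 29

Flow assignment:
  0 → 1: 9/13
  0 → 5: 20/20
  1 → 2: 9/9
  2 → 3: 9/18
  3 → 4: 9/19
  4 → 5: 9/18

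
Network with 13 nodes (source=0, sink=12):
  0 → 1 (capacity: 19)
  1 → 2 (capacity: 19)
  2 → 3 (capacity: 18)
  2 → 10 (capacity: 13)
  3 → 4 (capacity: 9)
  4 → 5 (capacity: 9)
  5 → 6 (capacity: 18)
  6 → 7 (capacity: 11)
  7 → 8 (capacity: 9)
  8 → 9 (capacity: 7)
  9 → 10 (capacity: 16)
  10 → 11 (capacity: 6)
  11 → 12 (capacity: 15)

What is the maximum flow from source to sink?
Maximum flow = 6

Max flow: 6

Flow assignment:
  0 → 1: 6/19
  1 → 2: 6/19
  2 → 3: 6/18
  3 → 4: 6/9
  4 → 5: 6/9
  5 → 6: 6/18
  6 → 7: 6/11
  7 → 8: 6/9
  8 → 9: 6/7
  9 → 10: 6/16
  10 → 11: 6/6
  11 → 12: 6/15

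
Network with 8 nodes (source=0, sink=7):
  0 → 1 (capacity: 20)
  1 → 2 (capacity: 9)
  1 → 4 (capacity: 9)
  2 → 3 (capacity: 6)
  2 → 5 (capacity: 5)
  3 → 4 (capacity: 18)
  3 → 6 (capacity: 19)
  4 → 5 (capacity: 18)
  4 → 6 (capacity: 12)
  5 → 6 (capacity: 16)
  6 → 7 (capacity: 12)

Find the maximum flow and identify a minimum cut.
Max flow = 12, Min cut edges: (6,7)

Maximum flow: 12
Minimum cut: (6,7)
Partition: S = [0, 1, 2, 3, 4, 5, 6], T = [7]

Max-flow min-cut theorem verified: both equal 12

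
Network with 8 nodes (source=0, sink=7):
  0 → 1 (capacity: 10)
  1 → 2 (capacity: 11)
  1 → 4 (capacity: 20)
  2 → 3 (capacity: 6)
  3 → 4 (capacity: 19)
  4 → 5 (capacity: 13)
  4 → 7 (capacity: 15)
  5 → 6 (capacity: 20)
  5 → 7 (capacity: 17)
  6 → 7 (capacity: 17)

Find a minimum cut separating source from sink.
Min cut value = 10, edges: (0,1)

Min cut value: 10
Partition: S = [0], T = [1, 2, 3, 4, 5, 6, 7]
Cut edges: (0,1)

By max-flow min-cut theorem, max flow = min cut = 10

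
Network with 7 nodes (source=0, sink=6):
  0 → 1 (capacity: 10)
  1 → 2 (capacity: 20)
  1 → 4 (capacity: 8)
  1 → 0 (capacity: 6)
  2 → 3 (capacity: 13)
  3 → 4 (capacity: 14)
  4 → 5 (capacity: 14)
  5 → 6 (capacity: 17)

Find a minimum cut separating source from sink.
Min cut value = 10, edges: (0,1)

Min cut value: 10
Partition: S = [0], T = [1, 2, 3, 4, 5, 6]
Cut edges: (0,1)

By max-flow min-cut theorem, max flow = min cut = 10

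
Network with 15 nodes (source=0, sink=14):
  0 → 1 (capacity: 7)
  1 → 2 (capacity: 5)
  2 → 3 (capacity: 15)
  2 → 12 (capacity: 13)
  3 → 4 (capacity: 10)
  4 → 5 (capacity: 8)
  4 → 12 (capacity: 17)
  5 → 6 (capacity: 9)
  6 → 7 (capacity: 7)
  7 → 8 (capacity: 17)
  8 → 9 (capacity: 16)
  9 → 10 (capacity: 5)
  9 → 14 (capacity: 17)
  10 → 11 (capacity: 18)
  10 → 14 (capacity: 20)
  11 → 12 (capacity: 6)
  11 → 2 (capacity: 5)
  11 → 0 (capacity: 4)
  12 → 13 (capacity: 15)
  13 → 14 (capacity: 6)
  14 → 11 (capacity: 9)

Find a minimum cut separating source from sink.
Min cut value = 5, edges: (1,2)

Min cut value: 5
Partition: S = [0, 1], T = [2, 3, 4, 5, 6, 7, 8, 9, 10, 11, 12, 13, 14]
Cut edges: (1,2)

By max-flow min-cut theorem, max flow = min cut = 5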